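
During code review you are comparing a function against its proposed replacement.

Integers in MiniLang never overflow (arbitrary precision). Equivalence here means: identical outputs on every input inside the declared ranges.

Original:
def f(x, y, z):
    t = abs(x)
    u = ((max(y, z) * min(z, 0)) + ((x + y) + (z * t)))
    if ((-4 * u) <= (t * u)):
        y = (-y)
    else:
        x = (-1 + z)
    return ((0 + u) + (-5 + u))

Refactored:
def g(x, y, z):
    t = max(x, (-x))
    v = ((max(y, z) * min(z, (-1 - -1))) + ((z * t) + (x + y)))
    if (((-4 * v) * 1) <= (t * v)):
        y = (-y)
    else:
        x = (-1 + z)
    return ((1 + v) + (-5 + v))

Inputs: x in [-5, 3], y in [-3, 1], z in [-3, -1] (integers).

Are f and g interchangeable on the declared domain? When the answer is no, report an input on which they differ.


Run the pair on x=-5, y=-3, z=-3.
f: t becomes 5; next u becomes -14; next ((-4 * u) <= (t * u)) evaluates to false; next x becomes -4; next final value -33
g: t becomes 5; next v becomes -14; next (((-4 * v) * 1) <= (t * v)) evaluates to false; next x becomes -4; next final value -32
-33 != -32, so the rewrite changes behavior.
verdict: not equivalent; witness: x=-5, y=-3, z=-3


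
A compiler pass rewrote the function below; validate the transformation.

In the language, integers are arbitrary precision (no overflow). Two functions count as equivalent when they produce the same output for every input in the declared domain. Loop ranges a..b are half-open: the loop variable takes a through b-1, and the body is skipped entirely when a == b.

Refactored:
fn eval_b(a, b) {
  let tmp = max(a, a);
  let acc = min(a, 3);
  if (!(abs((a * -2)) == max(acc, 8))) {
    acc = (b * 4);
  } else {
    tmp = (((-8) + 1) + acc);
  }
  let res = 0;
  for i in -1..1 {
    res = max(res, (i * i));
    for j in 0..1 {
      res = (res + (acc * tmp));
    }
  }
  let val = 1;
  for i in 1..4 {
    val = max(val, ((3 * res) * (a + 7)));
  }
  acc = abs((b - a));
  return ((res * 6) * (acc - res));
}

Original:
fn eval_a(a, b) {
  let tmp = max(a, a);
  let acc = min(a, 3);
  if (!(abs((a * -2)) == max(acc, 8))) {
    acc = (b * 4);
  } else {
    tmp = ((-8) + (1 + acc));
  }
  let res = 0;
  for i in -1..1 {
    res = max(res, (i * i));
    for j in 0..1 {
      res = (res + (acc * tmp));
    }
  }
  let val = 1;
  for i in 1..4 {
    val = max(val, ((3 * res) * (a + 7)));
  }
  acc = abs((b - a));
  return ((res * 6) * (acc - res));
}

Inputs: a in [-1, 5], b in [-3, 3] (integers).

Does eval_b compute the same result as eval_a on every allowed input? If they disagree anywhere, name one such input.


Comparing the listings, the differences include: same computation, different form.
Spot check at a=0, b=2 — eval_a: tmp becomes 0; next acc becomes 0; next (!(abs((a * -2)) == max(acc, 8))) evaluates to true; next acc becomes 8; next res becomes 0; next at i=-1:; next res becomes 1; next at j=0:; next res becomes 1; next at i=0:; next res becomes 1; next at j=0:; next res becomes 1; next val becomes 1; next at i=1:; next val becomes 21; next at i=2:; next val becomes 21; next at i=3:; next val becomes 21; next acc becomes 2; next final value 6. eval_b: tmp becomes 0; next acc becomes 0; next (!(abs((a * -2)) == max(acc, 8))) evaluates to true; next acc becomes 8; next res becomes 0; next at i=-1:; next res becomes 1; next at j=0:; next res becomes 1; next at i=0:; next res becomes 1; next at j=0:; next res becomes 1; next val becomes 1; next at i=1:; next val becomes 21; next at i=2:; next val becomes 21; next at i=3:; next val becomes 21; next acc becomes 2; next final value 6. Both give 6.
Across all 49 domain points the two functions coincide.
verdict: equivalent


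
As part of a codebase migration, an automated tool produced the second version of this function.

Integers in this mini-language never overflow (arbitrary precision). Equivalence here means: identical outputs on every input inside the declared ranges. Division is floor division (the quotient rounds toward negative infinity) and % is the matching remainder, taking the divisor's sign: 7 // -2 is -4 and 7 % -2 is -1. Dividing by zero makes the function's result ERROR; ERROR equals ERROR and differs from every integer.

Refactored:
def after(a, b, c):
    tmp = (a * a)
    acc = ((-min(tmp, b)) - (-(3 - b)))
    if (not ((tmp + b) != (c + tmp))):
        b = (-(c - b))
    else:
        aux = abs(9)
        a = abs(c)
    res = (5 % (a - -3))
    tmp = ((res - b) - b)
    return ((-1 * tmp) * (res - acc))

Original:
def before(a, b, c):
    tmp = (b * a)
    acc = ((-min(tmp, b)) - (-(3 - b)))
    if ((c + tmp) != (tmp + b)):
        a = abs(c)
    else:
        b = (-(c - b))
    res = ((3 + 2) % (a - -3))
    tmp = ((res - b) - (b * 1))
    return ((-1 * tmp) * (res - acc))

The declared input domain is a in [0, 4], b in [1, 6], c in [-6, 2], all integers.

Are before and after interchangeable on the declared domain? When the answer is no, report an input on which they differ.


Take a=1, b=2, c=-6.
before: tmp = 2; acc = -1; ((c + tmp) != (tmp + b)) -> true; a = 6; res = 5; tmp = 1; return -6
after: tmp = 1; acc = 0; (not ((tmp + b) != (c + tmp))) -> false; aux = 9; a = 6; res = 5; tmp = 1; return -5
-6 and -5 differ, so these are not the same function on this domain.
verdict: not equivalent; witness: a=1, b=2, c=-6


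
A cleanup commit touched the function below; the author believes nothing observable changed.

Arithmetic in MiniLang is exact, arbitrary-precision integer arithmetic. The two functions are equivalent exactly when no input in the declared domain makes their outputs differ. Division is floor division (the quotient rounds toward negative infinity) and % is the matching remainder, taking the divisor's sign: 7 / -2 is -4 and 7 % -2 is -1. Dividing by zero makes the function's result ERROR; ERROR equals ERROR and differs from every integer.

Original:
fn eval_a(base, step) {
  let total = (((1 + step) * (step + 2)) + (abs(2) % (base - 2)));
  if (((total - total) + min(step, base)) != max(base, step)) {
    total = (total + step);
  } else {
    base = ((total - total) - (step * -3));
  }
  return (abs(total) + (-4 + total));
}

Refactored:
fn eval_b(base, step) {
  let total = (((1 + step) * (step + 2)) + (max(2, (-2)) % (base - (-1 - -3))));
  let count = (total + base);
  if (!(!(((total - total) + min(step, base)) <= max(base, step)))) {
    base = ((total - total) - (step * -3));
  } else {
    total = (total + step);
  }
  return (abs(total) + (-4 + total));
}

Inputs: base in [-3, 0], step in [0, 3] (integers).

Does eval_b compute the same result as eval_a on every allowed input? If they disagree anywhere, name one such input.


There is a counterexample at base=-3, step=1: 4 on one side, 2 on the other.
eval_a: total = 3; (((total - total) + min(step, base)) != max(base, step)) -> true; total = 4; return 4
eval_b: total = 3; count = 0; (!(!(((total - total) + min(step, base)) <= max(base, step)))) -> true; base = 3; return 2
verdict: not equivalent; witness: base=-3, step=1


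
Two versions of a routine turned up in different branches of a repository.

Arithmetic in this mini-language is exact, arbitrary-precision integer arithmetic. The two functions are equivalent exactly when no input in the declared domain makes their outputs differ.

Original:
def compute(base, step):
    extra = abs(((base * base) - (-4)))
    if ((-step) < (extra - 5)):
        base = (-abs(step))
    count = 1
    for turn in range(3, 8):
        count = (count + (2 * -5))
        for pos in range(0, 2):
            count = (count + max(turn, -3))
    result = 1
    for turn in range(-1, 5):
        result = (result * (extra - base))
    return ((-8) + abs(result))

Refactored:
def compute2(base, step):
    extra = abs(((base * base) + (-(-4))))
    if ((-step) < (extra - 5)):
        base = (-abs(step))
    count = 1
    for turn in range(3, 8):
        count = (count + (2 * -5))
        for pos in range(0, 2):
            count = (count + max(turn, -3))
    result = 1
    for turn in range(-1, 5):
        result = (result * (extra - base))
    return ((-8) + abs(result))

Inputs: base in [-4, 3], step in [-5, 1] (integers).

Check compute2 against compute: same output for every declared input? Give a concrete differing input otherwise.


This is a faithful refactor — arithmetic usage differs, but the computed results match everywhere.
One worked example (base=-1, step=-1) — compute: extra becomes 5; next ((-step) < (extra - 5)) evaluates to false; next count becomes 1; next at turn=3:; next count becomes -9; next at pos=0:; next count becomes -6; next at pos=1:; next count becomes -3; next at turn=4:; next count becomes -13; next at pos=0:; next count becomes -9; next at pos=1:; next count becomes -5; next at turn=5:; next count becomes -15; next at pos=0:; next count becomes -10; next at pos=1:; next count becomes -5; next at turn=6:; next count becomes -15; next at pos=0:; next count becomes -9; next at pos=1:; next count becomes -3; next at turn=7:; next count becomes -13; next at pos=0:; next count becomes -6; next at pos=1:; next count becomes 1; next result becomes 1; next at turn=-1:; next result becomes 6; next at turn=0:; next result becomes 36; next at turn=1:; next result becomes 216; next at turn=2:; next result becomes 1296; next at turn=3:; next result becomes 7776; next at turn=4:; next result becomes 46656; next final value 46648; compute2: extra becomes 5; next ((-step) < (extra - 5)) evaluates to false; next count becomes 1; next at turn=3:; next count becomes -9; next at pos=0:; next count becomes -6; next at pos=1:; next count becomes -3; next at turn=4:; next count becomes -13; next at pos=0:; next count becomes -9; next at pos=1:; next count becomes -5; next at turn=5:; next count becomes -15; next at pos=0:; next count becomes -10; next at pos=1:; next count becomes -5; next at turn=6:; next count becomes -15; next at pos=0:; next count becomes -9; next at pos=1:; next count becomes -3; next at turn=7:; next count becomes -13; next at pos=0:; next count becomes -6; next at pos=1:; next count becomes 1; next result becomes 1; next at turn=-1:; next result becomes 6; next at turn=0:; next result becomes 36; next at turn=1:; next result becomes 216; next at turn=2:; next result becomes 1296; next at turn=3:; next result becomes 7776; next at turn=4:; next result becomes 46656; next final value 46648; agreement on 46648.
Sweeping the whole domain (56 inputs) finds no disagreement.
verdict: equivalent


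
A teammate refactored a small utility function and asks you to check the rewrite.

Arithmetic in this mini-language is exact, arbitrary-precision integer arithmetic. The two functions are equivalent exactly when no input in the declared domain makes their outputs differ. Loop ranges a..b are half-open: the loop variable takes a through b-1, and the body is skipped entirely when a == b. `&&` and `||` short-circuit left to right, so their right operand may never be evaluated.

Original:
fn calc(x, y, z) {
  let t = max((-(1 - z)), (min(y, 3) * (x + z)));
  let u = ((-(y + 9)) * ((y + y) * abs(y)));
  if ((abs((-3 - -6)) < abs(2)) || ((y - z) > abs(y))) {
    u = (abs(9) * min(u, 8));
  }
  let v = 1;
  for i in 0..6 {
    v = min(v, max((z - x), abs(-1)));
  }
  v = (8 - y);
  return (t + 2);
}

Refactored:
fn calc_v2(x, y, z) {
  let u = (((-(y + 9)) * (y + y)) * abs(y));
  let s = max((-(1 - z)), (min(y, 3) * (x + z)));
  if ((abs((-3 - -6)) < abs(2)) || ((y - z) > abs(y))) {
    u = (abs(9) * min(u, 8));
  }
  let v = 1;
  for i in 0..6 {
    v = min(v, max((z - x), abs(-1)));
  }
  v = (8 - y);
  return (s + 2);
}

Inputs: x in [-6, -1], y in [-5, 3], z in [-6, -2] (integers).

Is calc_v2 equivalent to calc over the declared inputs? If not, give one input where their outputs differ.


This is a faithful refactor — local variable names differ, but the computed results match everywhere.
Spot check at x=-5, y=-2, z=-4 — calc: t becomes 18; next u becomes 56; next ((abs((-3 - -6)) < abs(2)) || ((y - z) > abs(y))) evaluates to false; next v becomes 1; next at i=0:; next v becomes 1; next at i=1:; next v becomes 1; next at i=2:; next v becomes 1; next at i=3:; next v becomes 1; next at i=4:; next v becomes 1; next at i=5:; next v becomes 1; next v becomes 10; next final value 20. calc_v2: u becomes 56; next s becomes 18; next ((abs((-3 - -6)) < abs(2)) || ((y - z) > abs(y))) evaluates to false; next v becomes 1; next at i=0:; next v becomes 1; next at i=1:; next v becomes 1; next at i=2:; next v becomes 1; next at i=3:; next v becomes 1; next at i=4:; next v becomes 1; next at i=5:; next v becomes 1; next v becomes 10; next final value 20. Both give 20.
Every one of the 270 inputs gives matching results.
verdict: equivalent


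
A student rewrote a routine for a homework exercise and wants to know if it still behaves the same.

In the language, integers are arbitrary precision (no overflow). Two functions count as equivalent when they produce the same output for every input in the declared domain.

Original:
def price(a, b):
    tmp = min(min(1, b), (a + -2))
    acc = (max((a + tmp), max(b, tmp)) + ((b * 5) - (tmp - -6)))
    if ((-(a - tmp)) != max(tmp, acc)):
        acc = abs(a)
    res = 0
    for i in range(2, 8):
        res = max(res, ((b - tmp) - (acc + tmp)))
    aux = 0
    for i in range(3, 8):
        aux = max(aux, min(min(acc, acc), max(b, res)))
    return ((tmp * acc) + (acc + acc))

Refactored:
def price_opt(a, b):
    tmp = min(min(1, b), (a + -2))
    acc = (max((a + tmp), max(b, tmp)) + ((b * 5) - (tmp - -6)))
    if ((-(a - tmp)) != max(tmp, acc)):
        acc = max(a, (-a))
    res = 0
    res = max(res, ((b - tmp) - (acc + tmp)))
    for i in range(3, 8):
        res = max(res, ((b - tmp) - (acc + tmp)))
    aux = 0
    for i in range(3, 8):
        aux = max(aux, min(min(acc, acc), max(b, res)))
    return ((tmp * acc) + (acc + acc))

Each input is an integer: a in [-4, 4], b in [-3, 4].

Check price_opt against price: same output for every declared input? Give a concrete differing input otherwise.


Equivalent — the differences include arithmetic usage differs; and loop structure differs; and statement counts differ; and min/max/abs usage differs, yet no declared input distinguishes the two.
One worked example (a=-4, b=3) — price: tmp = -6; acc = 18; ((-(a - tmp)) != max(tmp, acc)) -> true; acc = 4; res = 0; [i=2]; res = 11; [i=3]; res = 11; [i=4]; res = 11; [i=5]; res = 11; [i=6]; res = 11; [i=7]; res = 11; aux = 0; [i=3]; aux = 4; [i=4]; aux = 4; [i=5]; aux = 4; [i=6]; aux = 4; [i=7]; aux = 4; return -16; price_opt: tmp = -6; acc = 18; ((-(a - tmp)) != max(tmp, acc)) -> true; acc = 4; res = 0; res = 11; [i=3]; res = 11; [i=4]; res = 11; [i=5]; res = 11; [i=6]; res = 11; [i=7]; res = 11; aux = 0; [i=3]; aux = 4; [i=4]; aux = 4; [i=5]; aux = 4; [i=6]; aux = 4; [i=7]; aux = 4; return -16; agreement on -16.
Every one of the 72 inputs gives matching results.
verdict: equivalent


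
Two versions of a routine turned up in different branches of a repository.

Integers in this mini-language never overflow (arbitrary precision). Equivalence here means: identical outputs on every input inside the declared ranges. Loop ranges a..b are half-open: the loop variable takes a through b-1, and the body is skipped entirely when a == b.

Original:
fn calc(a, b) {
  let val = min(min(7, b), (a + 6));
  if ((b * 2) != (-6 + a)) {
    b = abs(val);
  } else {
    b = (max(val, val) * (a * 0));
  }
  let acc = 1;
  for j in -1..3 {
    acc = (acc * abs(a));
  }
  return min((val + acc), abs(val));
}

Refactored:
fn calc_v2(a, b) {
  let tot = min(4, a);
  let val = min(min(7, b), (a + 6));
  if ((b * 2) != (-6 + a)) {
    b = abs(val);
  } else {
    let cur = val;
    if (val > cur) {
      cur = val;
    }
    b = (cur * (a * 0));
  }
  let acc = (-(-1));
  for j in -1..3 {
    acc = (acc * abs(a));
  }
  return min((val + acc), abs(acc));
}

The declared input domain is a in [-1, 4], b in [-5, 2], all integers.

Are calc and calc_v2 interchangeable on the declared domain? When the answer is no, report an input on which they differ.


Not equivalent: a=-1, b=0 separates them (0 vs 1).
calc: val := 0 | ((b * 2) != (-6 + a)): true | b := 0 | acc := 1 | iter j=-1: | acc := 1 | iter j=0: | acc := 1 | iter j=1: | acc := 1 | iter j=2: | acc := 1 | result 0
calc_v2: tot := -1 | val := 0 | ((b * 2) != (-6 + a)): true | b := 0 | acc := 1 | iter j=-1: | acc := 1 | iter j=0: | acc := 1 | iter j=1: | acc := 1 | iter j=2: | acc := 1 | result 1
verdict: not equivalent; witness: a=-1, b=0


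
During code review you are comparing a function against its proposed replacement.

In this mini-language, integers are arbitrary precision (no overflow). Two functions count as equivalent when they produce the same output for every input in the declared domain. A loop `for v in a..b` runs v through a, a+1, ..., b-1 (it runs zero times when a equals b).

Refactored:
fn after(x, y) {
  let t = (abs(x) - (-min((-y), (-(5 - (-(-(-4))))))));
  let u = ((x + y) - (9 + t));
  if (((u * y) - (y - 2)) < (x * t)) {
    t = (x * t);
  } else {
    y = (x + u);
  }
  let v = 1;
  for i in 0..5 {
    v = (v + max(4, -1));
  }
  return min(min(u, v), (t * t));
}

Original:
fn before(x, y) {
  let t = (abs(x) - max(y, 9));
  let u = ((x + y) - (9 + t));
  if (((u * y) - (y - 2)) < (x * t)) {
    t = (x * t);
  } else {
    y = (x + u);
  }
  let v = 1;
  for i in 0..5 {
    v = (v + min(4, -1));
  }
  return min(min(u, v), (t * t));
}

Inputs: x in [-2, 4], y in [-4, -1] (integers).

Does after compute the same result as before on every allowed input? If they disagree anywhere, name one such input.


The rewrite breaks on x=-1, y=-1, where the results are -4 and -3.
before: t becomes -8; next u becomes -3; next (((u * y) - (y - 2)) < (x * t)) evaluates to true; next t becomes 8; next v becomes 1; next at i=0:; next v becomes 0; next at i=1:; next v becomes -1; next at i=2:; next v becomes -2; next at i=3:; next v becomes -3; next at i=4:; next v becomes -4; next final value -4
after: t becomes -8; next u becomes -3; next (((u * y) - (y - 2)) < (x * t)) evaluates to true; next t becomes 8; next v becomes 1; next at i=0:; next v becomes 5; next at i=1:; next v becomes 9; next at i=2:; next v becomes 13; next at i=3:; next v becomes 17; next at i=4:; next v becomes 21; next final value -3
verdict: not equivalent; witness: x=-1, y=-1


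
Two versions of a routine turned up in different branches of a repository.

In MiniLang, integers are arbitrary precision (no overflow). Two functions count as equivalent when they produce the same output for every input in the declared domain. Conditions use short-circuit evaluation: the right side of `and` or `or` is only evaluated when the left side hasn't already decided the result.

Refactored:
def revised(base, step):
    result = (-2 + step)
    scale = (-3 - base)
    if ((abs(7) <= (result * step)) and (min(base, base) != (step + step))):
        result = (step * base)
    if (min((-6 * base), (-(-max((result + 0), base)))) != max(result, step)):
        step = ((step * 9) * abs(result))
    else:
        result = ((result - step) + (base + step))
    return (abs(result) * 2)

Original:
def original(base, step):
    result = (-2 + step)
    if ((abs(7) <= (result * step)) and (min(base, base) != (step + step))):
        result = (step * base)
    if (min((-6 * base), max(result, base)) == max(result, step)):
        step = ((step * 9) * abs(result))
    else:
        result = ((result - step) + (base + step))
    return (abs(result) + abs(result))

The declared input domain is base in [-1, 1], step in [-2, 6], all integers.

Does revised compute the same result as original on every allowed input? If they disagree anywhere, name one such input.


Evaluate both at base=-1, step=-2.
original: result := -4 | ((abs(7) <= (result * step)) and (min(base, base) != (step + step))): true | result := 2 | (min((-6 * base), max(result, base)) == max(result, step)): true | step := -36 | result 4
revised: result := -4 | scale := -2 | ((abs(7) <= (result * step)) and (min(base, base) != (step + step))): true | result := 2 | (min((-6 * base), (-(-max((result + 0), base)))) != max(result, step)): false | result := 1 | result 2
4 vs 2 — the two versions disagree here.
verdict: not equivalent; witness: base=-1, step=-2


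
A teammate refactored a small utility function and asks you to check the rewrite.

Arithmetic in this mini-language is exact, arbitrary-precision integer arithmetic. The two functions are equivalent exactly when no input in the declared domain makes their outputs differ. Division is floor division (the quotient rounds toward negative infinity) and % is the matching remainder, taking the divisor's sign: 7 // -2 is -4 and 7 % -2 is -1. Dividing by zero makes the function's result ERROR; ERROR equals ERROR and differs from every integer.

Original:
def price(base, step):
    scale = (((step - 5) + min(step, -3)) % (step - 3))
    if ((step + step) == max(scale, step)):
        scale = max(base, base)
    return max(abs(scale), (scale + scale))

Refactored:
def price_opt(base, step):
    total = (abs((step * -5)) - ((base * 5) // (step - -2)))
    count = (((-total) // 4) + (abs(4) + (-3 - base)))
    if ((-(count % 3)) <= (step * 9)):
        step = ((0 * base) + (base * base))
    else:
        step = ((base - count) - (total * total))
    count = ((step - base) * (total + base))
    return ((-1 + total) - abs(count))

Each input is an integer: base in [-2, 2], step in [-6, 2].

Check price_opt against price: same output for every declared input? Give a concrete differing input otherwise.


The rewrite breaks on base=-2, step=-6, where the results are 8 and -20253.
price: scale = -8; ((step + step) == max(scale, step)) -> false; return 8
price_opt: total = 28; count = -4; ((-(count % 3)) <= (step * 9)) -> false; step = -782; count = -20280; return -20253
verdict: not equivalent; witness: base=-2, step=-6


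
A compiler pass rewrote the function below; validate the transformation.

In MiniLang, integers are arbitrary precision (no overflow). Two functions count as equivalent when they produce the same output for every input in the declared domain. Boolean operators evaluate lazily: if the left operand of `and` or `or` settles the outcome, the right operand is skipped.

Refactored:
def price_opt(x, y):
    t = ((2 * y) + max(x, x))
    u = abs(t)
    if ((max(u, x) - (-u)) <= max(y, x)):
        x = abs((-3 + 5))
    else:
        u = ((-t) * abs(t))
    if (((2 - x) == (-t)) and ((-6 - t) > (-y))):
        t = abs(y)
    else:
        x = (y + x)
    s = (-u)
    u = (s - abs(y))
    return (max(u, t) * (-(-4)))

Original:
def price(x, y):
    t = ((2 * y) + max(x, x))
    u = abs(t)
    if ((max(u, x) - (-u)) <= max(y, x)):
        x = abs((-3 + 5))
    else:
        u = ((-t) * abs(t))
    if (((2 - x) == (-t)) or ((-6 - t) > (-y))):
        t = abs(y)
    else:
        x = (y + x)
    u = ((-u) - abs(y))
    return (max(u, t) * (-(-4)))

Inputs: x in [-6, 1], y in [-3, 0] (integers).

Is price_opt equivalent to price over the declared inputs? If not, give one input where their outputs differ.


Consider the input x=-6, y=-3.
price: t becomes -12; next u becomes 12; next ((max(u, x) - (-u)) <= max(y, x)) evaluates to false; next u becomes 144; next (((2 - x) == (-t)) or ((-6 - t) > (-y))) evaluates to true; next t becomes 3; next u becomes -147; next final value 12
price_opt: t becomes -12; next u becomes 12; next ((max(u, x) - (-u)) <= max(y, x)) evaluates to false; next u becomes 144; next (((2 - x) == (-t)) and ((-6 - t) > (-y))) evaluates to false; next x becomes -9; next s becomes -144; next u becomes -147; next final value -48
12 != -48, so the rewrite changes behavior.
verdict: not equivalent; witness: x=-6, y=-3


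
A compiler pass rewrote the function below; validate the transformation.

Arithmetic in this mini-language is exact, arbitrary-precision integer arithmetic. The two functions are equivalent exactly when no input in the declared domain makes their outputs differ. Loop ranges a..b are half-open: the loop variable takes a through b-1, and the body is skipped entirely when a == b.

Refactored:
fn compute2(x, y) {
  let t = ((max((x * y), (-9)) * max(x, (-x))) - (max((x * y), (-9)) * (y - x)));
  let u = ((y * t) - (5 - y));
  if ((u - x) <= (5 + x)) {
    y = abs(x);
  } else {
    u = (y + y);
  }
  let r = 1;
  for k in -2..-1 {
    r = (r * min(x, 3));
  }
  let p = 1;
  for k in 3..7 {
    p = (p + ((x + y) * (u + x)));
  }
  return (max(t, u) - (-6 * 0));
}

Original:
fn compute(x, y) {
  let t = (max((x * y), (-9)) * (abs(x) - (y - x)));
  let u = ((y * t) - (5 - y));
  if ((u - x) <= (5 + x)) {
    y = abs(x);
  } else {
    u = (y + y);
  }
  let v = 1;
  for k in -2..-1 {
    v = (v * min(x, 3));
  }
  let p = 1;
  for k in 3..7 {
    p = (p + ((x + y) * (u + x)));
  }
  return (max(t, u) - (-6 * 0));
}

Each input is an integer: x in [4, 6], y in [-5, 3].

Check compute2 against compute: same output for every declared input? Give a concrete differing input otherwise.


Reading the diff, among the changes: arithmetic usage differs; and constant usage differs; and min/max/abs usage differs; and local variable names differ.
Tracing x=6, y=3: compute: t := 162 | u := 484 | ((u - x) <= (5 + x)): false | u := 6 | v := 1 | iter k=-2: | v := 3 | p := 1 | iter k=3: | p := 109 | iter k=4: | p := 217 | iter k=5: | p := 325 | iter k=6: | p := 433 | result 162 | compute2: t := 162 | u := 484 | ((u - x) <= (5 + x)): false | u := 6 | r := 1 | iter k=-2: | r := 3 | p := 1 | iter k=3: | p := 109 | iter k=4: | p := 217 | iter k=5: | p := 325 | iter k=6: | p := 433 | result 162 — matching result 162.
Sweeping the whole domain (27 inputs) finds no disagreement.
verdict: equivalent


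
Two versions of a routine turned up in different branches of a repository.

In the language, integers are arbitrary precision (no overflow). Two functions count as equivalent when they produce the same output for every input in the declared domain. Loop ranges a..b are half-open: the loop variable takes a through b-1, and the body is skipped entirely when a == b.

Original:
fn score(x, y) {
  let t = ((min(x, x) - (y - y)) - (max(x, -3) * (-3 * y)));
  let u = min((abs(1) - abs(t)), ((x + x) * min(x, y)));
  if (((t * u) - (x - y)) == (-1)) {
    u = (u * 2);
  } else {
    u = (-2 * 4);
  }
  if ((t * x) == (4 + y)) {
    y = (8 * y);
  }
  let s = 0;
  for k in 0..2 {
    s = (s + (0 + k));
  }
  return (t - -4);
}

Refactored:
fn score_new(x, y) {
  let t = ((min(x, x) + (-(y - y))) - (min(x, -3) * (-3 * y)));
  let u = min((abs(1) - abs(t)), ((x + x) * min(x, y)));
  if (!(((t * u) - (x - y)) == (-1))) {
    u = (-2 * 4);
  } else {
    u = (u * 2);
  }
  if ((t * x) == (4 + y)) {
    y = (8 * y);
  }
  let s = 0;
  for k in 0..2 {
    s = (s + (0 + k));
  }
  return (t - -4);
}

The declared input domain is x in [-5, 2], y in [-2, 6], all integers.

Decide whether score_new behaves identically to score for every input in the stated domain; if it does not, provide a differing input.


The rewrite breaks on x=-5, y=-2, where the results are 17 and 29.
score: t := 13 | u := -12 | (((t * u) - (x - y)) == (-1)): false | u := -8 | ((t * x) == (4 + y)): false | s := 0 | iter k=0: | s := 0 | iter k=1: | s := 1 | result 17
score_new: t := 25 | u := -24 | (!(((t * u) - (x - y)) == (-1))): true | u := -8 | ((t * x) == (4 + y)): false | s := 0 | iter k=0: | s := 0 | iter k=1: | s := 1 | result 29
verdict: not equivalent; witness: x=-5, y=-2


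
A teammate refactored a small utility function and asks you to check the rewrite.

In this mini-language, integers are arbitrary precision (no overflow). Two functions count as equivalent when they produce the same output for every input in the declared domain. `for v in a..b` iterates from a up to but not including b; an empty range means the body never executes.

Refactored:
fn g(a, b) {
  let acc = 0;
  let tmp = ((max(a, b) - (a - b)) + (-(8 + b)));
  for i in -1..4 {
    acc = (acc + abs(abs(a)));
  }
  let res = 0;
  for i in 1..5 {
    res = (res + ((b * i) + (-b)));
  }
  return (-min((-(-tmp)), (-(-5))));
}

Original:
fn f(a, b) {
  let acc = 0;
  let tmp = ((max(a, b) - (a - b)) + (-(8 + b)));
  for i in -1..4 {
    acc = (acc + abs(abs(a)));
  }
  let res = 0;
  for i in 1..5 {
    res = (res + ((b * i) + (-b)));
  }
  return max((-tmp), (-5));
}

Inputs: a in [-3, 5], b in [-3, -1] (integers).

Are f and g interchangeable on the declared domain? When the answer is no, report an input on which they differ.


This is a faithful refactor — min/max/abs usage differs, but the computed results match everywhere.
As a probe, take a=-2, b=-1: f runs acc=0, then tmp=-7, then (i=-1), then acc=2, then (i=0), then acc=4, then (i=1), then acc=6, then (i=2), then acc=8, then (i=3), then acc=10, then res=0, then (i=1), then res=0, then (i=2), then res=-1, then (i=3), then res=-3, then (i=4), then res=-6, then returns 7; g runs acc=0, then tmp=-7, then (i=-1), then acc=2, then (i=0), then acc=4, then (i=1), then acc=6, then (i=2), then acc=8, then (i=3), then acc=10, then res=0, then (i=1), then res=0, then (i=2), then res=-1, then (i=3), then res=-3, then (i=4), then res=-6, then returns 7; both end at 7.
Checked all 27 inputs in the declared domain: the outputs agree on every one.
verdict: equivalent


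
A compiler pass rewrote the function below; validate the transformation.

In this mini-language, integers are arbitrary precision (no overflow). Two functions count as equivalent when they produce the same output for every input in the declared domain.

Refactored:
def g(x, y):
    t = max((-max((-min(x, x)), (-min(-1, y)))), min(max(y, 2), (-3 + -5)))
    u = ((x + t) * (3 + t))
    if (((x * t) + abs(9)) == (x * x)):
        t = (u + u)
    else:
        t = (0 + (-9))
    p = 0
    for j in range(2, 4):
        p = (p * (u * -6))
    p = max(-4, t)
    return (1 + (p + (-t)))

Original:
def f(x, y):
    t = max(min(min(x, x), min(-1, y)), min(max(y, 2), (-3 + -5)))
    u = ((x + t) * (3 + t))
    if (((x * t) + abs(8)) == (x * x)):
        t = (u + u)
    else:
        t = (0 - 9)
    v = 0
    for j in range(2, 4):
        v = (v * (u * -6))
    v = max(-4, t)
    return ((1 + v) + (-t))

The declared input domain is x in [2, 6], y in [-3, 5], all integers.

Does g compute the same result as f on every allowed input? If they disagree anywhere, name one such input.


There is a counterexample at x=2, y=-2: 1 on one side, 6 on the other.
f: t=-2, then u=0, then (((x * t) + abs(8)) == (x * x)) is true, then t=0, then v=0, then (j=2), then v=0, then (j=3), then v=0, then v=0, then returns 1
g: t=-2, then u=0, then (((x * t) + abs(9)) == (x * x)) is false, then t=-9, then p=0, then (j=2), then p=0, then (j=3), then p=0, then p=-4, then returns 6
verdict: not equivalent; witness: x=2, y=-2


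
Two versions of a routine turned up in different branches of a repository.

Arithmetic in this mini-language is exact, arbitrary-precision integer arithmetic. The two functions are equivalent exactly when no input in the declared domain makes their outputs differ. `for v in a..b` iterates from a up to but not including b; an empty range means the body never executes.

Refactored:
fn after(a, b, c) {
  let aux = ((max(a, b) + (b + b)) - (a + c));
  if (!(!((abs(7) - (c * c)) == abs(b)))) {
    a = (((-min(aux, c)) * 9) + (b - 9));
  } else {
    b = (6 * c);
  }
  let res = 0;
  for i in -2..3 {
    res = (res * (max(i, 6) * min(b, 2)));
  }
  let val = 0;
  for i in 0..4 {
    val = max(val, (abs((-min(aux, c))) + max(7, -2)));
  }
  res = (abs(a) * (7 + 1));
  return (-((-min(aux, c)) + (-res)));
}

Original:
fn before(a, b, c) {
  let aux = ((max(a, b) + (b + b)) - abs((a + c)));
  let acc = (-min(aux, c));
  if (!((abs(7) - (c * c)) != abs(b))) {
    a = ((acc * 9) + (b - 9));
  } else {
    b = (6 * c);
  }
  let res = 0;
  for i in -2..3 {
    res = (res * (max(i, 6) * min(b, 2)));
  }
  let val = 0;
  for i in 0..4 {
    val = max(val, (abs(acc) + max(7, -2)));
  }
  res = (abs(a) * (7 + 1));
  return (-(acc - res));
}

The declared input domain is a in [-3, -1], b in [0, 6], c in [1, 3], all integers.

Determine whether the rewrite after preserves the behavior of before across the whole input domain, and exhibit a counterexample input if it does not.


Run the pair on a=-3, b=0, c=1.
before: aux := -2 | acc := 2 | (!((abs(7) - (c * c)) != abs(b))): false | b := 6 | res := 0 | iter i=-2: | res := 0 | iter i=-1: | res := 0 | iter i=0: | res := 0 | iter i=1: | res := 0 | iter i=2: | res := 0 | val := 0 | iter i=0: | val := 9 | iter i=1: | val := 9 | iter i=2: | val := 9 | iter i=3: | val := 9 | res := 24 | result 22
after: aux := 2 | (!(!((abs(7) - (c * c)) == abs(b)))): false | b := 6 | res := 0 | iter i=-2: | res := 0 | iter i=-1: | res := 0 | iter i=0: | res := 0 | iter i=1: | res := 0 | iter i=2: | res := 0 | val := 0 | iter i=0: | val := 8 | iter i=1: | val := 8 | iter i=2: | val := 8 | iter i=3: | val := 8 | res := 24 | result 25
22 against 25: the behavior changed.
verdict: not equivalent; witness: a=-3, b=0, c=1


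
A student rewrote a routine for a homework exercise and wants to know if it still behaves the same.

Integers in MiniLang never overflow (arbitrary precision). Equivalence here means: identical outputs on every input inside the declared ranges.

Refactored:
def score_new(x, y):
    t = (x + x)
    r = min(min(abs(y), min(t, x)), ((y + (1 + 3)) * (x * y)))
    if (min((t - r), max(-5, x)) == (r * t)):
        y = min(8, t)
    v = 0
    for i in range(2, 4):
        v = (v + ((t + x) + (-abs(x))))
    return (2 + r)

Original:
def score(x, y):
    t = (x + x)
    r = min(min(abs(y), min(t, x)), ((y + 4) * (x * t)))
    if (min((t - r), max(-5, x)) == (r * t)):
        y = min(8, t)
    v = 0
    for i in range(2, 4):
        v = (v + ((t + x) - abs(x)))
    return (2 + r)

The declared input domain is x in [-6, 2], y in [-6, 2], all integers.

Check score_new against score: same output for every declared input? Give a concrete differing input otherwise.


These are not equivalent — on x=-6, y=-6 the outputs split (-142 vs -70).
score: t becomes -12; next r becomes -144; next (min((t - r), max(-5, x)) == (r * t)) evaluates to false; next v becomes 0; next at i=2:; next v becomes -24; next at i=3:; next v becomes -48; next final value -142
score_new: t becomes -12; next r becomes -72; next (min((t - r), max(-5, x)) == (r * t)) evaluates to false; next v becomes 0; next at i=2:; next v becomes -24; next at i=3:; next v becomes -48; next final value -70
verdict: not equivalent; witness: x=-6, y=-6


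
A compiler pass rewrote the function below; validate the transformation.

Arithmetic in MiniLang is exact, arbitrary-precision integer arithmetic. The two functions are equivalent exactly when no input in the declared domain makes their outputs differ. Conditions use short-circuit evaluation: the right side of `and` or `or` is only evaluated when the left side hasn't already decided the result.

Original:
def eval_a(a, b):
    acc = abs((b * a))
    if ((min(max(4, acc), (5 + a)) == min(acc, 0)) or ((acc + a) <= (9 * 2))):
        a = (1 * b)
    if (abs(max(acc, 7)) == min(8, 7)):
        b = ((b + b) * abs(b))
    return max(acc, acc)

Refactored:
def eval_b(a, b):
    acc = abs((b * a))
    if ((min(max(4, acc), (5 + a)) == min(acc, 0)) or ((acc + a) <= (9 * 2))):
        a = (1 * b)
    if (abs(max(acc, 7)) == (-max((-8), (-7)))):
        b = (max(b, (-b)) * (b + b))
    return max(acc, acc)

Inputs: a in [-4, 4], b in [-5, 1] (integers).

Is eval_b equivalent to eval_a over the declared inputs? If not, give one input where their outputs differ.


Comparing the listings, the differences include: min/max/abs usage differs.
Tracing a=2, b=-5: eval_a: acc := 10 | ((min(max(4, acc), (5 + a)) == min(acc, 0)) or ((acc + a) <= (9 * 2))): true | a := -5 | (abs(max(acc, 7)) == min(8, 7)): false | result 10 | eval_b: acc := 10 | ((min(max(4, acc), (5 + a)) == min(acc, 0)) or ((acc + a) <= (9 * 2))): true | a := -5 | (abs(max(acc, 7)) == (-max((-8), (-7)))): false | result 10 — matching result 10.
Every one of the 63 inputs gives matching results.
verdict: equivalent


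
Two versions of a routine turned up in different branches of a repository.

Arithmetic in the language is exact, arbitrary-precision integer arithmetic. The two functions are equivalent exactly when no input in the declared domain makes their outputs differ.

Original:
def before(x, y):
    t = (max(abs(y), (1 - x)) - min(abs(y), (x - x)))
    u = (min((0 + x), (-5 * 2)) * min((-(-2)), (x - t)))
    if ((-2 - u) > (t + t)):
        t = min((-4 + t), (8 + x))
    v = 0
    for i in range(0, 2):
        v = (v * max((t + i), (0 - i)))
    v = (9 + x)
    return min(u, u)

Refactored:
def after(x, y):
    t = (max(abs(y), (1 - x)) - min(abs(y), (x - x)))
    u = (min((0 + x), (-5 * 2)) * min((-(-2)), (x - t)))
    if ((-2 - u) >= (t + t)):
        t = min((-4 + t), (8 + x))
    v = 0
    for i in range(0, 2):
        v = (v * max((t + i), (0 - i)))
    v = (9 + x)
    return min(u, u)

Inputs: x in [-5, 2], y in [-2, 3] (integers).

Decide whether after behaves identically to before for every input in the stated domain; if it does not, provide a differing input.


Although `((-2 - u) > (t + t))` became `((-2 - u) >= (t + t))`, no input in the stated domain can expose it.
Spot check at x=0, y=2 — before: t := 2 | u := 20 | ((-2 - u) > (t + t)): false | v := 0 | iter i=0: | v := 0 | iter i=1: | v := 0 | v := 9 | result 20. after: t := 2 | u := 20 | ((-2 - u) >= (t + t)): false | v := 0 | iter i=0: | v := 0 | iter i=1: | v := 0 | v := 9 | result 20. Both give 20.
An exhaustive pass over the 48 declared inputs shows identical outputs.
verdict: equivalent


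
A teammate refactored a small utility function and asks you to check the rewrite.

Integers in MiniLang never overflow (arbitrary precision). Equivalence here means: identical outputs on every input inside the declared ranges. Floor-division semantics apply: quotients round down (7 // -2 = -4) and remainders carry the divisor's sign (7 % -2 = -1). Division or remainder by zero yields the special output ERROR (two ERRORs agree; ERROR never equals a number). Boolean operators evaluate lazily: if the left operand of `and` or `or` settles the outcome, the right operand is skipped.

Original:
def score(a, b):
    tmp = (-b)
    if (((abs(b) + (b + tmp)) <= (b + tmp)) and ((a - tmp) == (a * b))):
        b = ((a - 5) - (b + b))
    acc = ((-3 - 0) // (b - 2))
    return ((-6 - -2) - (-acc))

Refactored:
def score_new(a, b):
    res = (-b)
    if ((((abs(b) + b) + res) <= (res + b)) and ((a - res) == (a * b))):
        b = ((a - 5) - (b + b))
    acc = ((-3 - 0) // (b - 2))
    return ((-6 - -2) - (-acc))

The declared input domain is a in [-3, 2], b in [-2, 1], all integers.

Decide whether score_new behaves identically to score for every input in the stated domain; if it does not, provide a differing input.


Behavior is preserved: although local variable names differ, the outputs never diverge.
One worked example (a=2, b=0) — score: tmp := 0 | (((abs(b) + (b + tmp)) <= (b + tmp)) and ((a - tmp) == (a * b))): false | acc := 1 | result -3; score_new: res := 0 | ((((abs(b) + b) + res) <= (res + b)) and ((a - res) == (a * b))): false | acc := 1 | result -3; agreement on -3.
Every one of the 24 inputs gives matching results.
verdict: equivalent


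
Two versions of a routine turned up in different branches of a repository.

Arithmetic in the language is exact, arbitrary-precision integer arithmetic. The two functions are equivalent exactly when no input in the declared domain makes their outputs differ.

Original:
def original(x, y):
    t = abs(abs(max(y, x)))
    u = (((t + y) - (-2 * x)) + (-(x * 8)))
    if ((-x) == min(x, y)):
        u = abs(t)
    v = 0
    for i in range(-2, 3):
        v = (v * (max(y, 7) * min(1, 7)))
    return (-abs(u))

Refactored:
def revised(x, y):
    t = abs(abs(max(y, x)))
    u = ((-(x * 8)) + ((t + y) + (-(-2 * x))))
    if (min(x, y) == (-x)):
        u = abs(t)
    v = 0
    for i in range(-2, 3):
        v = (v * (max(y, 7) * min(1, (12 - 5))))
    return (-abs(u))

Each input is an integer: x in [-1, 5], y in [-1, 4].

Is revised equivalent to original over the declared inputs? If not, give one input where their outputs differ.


Changes here: arithmetic usage differs, and constant usage differs; the full 42-point sweep finds no disagreement.
verdict: equivalent
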